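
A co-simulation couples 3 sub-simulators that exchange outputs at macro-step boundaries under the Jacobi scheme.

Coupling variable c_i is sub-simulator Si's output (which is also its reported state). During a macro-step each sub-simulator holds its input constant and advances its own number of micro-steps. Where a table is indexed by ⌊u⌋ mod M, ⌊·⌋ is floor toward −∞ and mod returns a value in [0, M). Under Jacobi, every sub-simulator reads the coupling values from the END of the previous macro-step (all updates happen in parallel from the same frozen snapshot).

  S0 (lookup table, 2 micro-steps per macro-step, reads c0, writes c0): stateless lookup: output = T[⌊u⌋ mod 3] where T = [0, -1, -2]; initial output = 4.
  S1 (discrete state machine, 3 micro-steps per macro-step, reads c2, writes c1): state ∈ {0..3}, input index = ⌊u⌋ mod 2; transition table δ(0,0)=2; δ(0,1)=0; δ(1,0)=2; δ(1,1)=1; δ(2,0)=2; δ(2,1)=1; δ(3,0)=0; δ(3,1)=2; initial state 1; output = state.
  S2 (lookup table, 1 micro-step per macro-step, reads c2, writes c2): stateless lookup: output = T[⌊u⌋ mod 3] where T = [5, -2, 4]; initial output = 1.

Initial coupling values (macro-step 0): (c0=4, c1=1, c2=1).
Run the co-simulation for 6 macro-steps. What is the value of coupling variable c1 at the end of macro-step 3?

c1 at macro-step 3 = 2

macro 1: S0 reads c0=4 → after 2×micro: -1; S1 reads c2=1 → after 3×micro: 1; S2 reads c2=1 → after 1×micro: -2 ⇒ (c0=-1, c1=1, c2=-2)
macro 2: S0 reads c0=-1 → after 2×micro: -2; S1 reads c2=-2 → after 3×micro: 2; S2 reads c2=-2 → after 1×micro: -2 ⇒ (c0=-2, c1=2, c2=-2)
macro 3: S0 reads c0=-2 → after 2×micro: -1; S1 reads c2=-2 → after 3×micro: 2; S2 reads c2=-2 → after 1×micro: -2 ⇒ (c0=-1, c1=2, c2=-2)
macro 4: S0 reads c0=-1 → after 2×micro: -2; S1 reads c2=-2 → after 3×micro: 2; S2 reads c2=-2 → after 1×micro: -2 ⇒ (c0=-2, c1=2, c2=-2)
macro 5: S0 reads c0=-2 → after 2×micro: -1; S1 reads c2=-2 → after 3×micro: 2; S2 reads c2=-2 → after 1×micro: -2 ⇒ (c0=-1, c1=2, c2=-2)
macro 6: S0 reads c0=-1 → after 2×micro: -2; S1 reads c2=-2 → after 3×micro: 2; S2 reads c2=-2 → after 1×micro: -2 ⇒ (c0=-2, c1=2, c2=-2)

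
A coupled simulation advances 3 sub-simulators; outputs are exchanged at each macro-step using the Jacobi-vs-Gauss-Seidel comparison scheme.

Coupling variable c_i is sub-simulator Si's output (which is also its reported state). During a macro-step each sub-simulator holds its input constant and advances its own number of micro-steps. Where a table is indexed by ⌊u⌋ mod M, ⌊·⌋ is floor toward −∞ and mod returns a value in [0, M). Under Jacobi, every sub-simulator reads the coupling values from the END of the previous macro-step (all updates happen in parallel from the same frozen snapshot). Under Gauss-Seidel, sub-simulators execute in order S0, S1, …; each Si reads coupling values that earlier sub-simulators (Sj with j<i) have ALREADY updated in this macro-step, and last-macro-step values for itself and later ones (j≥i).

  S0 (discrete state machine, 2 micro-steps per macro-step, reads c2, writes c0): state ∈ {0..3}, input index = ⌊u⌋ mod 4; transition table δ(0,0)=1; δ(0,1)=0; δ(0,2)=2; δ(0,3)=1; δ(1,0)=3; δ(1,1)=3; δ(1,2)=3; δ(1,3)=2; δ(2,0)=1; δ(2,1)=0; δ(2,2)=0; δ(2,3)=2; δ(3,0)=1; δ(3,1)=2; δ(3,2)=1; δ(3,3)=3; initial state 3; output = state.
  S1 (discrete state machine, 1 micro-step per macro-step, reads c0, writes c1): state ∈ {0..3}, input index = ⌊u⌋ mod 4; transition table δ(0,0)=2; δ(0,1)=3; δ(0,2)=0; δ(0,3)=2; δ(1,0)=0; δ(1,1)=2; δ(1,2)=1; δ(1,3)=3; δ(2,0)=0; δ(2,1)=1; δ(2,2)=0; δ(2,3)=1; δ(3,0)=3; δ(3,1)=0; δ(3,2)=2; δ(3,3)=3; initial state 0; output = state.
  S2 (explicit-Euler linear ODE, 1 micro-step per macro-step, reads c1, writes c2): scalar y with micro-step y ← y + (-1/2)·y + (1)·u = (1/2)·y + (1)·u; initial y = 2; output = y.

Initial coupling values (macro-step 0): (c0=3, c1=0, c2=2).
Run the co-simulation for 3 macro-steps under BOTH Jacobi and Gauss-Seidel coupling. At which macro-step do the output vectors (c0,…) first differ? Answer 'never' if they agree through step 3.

[Jacobi] macro 1: S0 reads c2=2 → after 2×micro: 3; S1 reads c0=3 → after 1×micro: 2; S2 reads c1=0 → after 1×micro: 1 ⇒ (c0=3, c1=2, c2=1)
[Jacobi] macro 2: S0 reads c2=1 → after 2×micro: 0; S1 reads c0=3 → after 1×micro: 1; S2 reads c1=2 → after 1×micro: 5/2 ⇒ (c0=0, c1=1, c2=5/2)
[Jacobi] macro 3: S0 reads c2=5/2 → after 2×micro: 0; S1 reads c0=0 → after 1×micro: 0; S2 reads c1=1 → after 1×micro: 9/4 ⇒ (c0=0, c1=0, c2=9/4)
[Gauss-Seidel] macro 1: S0 reads c2=2 → after 2×micro: 3; S1 reads c0=3 → after 1×micro: 2; S2 reads c1=2 → after 1×micro: 3 ⇒ (c0=3, c1=2, c2=3)
[Gauss-Seidel] macro 2: S0 reads c2=3 → after 2×micro: 3; S1 reads c0=3 → after 1×micro: 1; S2 reads c1=1 → after 1×micro: 5/2 ⇒ (c0=3, c1=1, c2=5/2)
[Gauss-Seidel] macro 3: S0 reads c2=5/2 → after 2×micro: 3; S1 reads c0=3 → after 1×micro: 3; S2 reads c1=3 → after 1×micro: 17/4 ⇒ (c0=3, c1=3, c2=17/4)

first divergence at macro-step: 1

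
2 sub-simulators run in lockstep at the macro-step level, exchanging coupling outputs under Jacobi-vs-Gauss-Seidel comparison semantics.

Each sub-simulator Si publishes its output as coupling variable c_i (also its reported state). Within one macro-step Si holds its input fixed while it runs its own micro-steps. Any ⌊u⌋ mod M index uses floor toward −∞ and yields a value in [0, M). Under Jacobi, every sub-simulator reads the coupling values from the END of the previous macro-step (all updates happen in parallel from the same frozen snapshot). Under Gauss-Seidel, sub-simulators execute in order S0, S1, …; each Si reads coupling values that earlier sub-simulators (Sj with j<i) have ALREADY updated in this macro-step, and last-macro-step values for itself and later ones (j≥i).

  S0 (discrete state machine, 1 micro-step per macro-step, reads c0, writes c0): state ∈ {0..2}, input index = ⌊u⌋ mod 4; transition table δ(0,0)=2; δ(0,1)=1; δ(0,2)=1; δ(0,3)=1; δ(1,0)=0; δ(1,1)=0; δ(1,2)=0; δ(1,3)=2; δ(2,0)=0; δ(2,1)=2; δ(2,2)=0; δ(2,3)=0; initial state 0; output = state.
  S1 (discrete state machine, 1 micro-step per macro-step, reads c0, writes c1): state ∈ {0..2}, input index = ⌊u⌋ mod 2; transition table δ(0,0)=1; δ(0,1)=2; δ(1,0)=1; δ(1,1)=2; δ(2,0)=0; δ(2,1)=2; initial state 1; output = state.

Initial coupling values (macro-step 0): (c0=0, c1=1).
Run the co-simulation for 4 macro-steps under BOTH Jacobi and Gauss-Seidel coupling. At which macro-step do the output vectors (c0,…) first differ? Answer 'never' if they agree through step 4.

[Jacobi] macro 1: S0 reads c0=0 → after 1×micro: 2; S1 reads c0=0 → after 1×micro: 1 ⇒ (c0=2, c1=1)
[Jacobi] macro 2: S0 reads c0=2 → after 1×micro: 0; S1 reads c0=2 → after 1×micro: 1 ⇒ (c0=0, c1=1)
[Jacobi] macro 3: S0 reads c0=0 → after 1×micro: 2; S1 reads c0=0 → after 1×micro: 1 ⇒ (c0=2, c1=1)
[Jacobi] macro 4: S0 reads c0=2 → after 1×micro: 0; S1 reads c0=2 → after 1×micro: 1 ⇒ (c0=0, c1=1)
[Gauss-Seidel] macro 1: S0 reads c0=0 → after 1×micro: 2; S1 reads c0=2 → after 1×micro: 1 ⇒ (c0=2, c1=1)
[Gauss-Seidel] macro 2: S0 reads c0=2 → after 1×micro: 0; S1 reads c0=0 → after 1×micro: 1 ⇒ (c0=0, c1=1)
[Gauss-Seidel] macro 3: S0 reads c0=0 → after 1×micro: 2; S1 reads c0=2 → after 1×micro: 1 ⇒ (c0=2, c1=1)
[Gauss-Seidel] macro 4: S0 reads c0=2 → after 1×micro: 0; S1 reads c0=0 → after 1×micro: 1 ⇒ (c0=0, c1=1)

first divergence at macro-step: never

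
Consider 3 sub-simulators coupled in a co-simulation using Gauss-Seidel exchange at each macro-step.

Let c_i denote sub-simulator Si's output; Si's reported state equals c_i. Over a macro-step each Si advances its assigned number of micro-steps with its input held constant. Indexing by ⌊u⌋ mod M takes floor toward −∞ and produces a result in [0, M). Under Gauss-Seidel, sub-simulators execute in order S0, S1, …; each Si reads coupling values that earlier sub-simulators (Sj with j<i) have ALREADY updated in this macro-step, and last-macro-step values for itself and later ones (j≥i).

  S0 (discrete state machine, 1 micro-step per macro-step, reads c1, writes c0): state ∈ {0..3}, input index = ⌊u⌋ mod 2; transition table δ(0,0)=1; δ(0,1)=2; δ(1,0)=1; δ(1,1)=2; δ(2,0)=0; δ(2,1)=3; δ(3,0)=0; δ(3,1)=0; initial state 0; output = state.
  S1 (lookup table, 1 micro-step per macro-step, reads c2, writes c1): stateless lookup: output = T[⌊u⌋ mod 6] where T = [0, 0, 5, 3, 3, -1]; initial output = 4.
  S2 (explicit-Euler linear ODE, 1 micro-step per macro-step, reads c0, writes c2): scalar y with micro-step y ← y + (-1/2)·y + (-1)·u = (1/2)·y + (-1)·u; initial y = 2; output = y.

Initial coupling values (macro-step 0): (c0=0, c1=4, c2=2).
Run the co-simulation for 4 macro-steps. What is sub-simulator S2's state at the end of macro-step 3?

S2 state at macro-step 3 = -1

macro 1: S0 reads c1=4 → after 1×micro: 1; S1 reads c2=2 → after 1×micro: 5; S2 reads c0=1 → after 1×micro: 0 ⇒ (c0=1, c1=5, c2=0)
macro 2: S0 reads c1=5 → after 1×micro: 2; S1 reads c2=0 → after 1×micro: 0; S2 reads c0=2 → after 1×micro: -2 ⇒ (c0=2, c1=0, c2=-2)
macro 3: S0 reads c1=0 → after 1×micro: 0; S1 reads c2=-2 → after 1×micro: 3; S2 reads c0=0 → after 1×micro: -1 ⇒ (c0=0, c1=3, c2=-1)
macro 4: S0 reads c1=3 → after 1×micro: 2; S1 reads c2=-1 → after 1×micro: -1; S2 reads c0=2 → after 1×micro: -5/2 ⇒ (c0=2, c1=-1, c2=-5/2)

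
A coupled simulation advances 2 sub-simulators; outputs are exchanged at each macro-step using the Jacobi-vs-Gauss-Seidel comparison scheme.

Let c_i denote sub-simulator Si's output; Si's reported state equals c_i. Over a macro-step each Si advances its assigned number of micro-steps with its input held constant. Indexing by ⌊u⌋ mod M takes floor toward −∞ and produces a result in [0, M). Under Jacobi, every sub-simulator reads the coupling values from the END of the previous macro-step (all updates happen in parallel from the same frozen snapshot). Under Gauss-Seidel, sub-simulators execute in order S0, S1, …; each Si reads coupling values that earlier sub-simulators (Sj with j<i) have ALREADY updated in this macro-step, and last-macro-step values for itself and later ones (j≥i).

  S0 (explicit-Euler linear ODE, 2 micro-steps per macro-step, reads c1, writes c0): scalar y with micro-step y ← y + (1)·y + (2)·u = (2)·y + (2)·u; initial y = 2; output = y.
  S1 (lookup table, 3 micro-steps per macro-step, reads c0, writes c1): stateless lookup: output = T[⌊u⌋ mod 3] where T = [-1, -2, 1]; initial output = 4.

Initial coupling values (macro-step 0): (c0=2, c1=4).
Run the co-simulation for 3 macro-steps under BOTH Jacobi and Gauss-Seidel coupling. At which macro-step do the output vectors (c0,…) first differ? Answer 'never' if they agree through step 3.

[Jacobi] macro 1: S0 reads c1=4 → after 2×micro: 32; S1 reads c0=2 → after 3×micro: 1 ⇒ (c0=32, c1=1)
[Jacobi] macro 2: S0 reads c1=1 → after 2×micro: 134; S1 reads c0=32 → after 3×micro: 1 ⇒ (c0=134, c1=1)
[Jacobi] macro 3: S0 reads c1=1 → after 2×micro: 542; S1 reads c0=134 → after 3×micro: 1 ⇒ (c0=542, c1=1)
[Gauss-Seidel] macro 1: S0 reads c1=4 → after 2×micro: 32; S1 reads c0=32 → after 3×micro: 1 ⇒ (c0=32, c1=1)
[Gauss-Seidel] macro 2: S0 reads c1=1 → after 2×micro: 134; S1 reads c0=134 → after 3×micro: 1 ⇒ (c0=134, c1=1)
[Gauss-Seidel] macro 3: S0 reads c1=1 → after 2×micro: 542; S1 reads c0=542 → after 3×micro: 1 ⇒ (c0=542, c1=1)

first divergence at macro-step: never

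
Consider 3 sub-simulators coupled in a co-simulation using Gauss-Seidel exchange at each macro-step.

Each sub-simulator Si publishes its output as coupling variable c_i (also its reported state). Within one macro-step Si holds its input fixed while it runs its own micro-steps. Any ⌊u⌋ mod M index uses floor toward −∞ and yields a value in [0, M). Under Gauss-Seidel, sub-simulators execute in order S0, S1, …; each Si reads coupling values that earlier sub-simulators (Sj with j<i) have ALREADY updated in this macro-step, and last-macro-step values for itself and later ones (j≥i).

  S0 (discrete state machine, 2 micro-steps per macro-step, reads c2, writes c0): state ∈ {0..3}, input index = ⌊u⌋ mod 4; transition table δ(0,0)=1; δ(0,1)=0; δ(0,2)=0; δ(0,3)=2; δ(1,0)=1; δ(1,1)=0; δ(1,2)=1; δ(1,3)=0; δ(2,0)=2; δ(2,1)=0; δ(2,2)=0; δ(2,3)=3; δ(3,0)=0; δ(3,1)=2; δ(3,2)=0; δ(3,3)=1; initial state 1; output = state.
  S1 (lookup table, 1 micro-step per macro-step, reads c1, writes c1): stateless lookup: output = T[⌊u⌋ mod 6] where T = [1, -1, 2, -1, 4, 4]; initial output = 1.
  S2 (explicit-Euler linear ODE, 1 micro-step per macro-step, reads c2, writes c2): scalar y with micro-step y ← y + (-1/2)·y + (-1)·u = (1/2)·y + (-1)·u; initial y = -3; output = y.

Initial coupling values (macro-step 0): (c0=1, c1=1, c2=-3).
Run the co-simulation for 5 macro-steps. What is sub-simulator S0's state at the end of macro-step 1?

S0 state at macro-step 1 = 0

macro 1: S0 reads c2=-3 → after 2×micro: 0; S1 reads c1=1 → after 1×micro: -1; S2 reads c2=-3 → after 1×micro: 3/2 ⇒ (c0=0, c1=-1, c2=3/2)
macro 2: S0 reads c2=3/2 → after 2×micro: 0; S1 reads c1=-1 → after 1×micro: 4; S2 reads c2=3/2 → after 1×micro: -3/4 ⇒ (c0=0, c1=4, c2=-3/4)
macro 3: S0 reads c2=-3/4 → after 2×micro: 3; S1 reads c1=4 → after 1×micro: 4; S2 reads c2=-3/4 → after 1×micro: 3/8 ⇒ (c0=3, c1=4, c2=3/8)
macro 4: S0 reads c2=3/8 → after 2×micro: 1; S1 reads c1=4 → after 1×micro: 4; S2 reads c2=3/8 → after 1×micro: -3/16 ⇒ (c0=1, c1=4, c2=-3/16)
macro 5: S0 reads c2=-3/16 → after 2×micro: 2; S1 reads c1=4 → after 1×micro: 4; S2 reads c2=-3/16 → after 1×micro: 3/32 ⇒ (c0=2, c1=4, c2=3/32)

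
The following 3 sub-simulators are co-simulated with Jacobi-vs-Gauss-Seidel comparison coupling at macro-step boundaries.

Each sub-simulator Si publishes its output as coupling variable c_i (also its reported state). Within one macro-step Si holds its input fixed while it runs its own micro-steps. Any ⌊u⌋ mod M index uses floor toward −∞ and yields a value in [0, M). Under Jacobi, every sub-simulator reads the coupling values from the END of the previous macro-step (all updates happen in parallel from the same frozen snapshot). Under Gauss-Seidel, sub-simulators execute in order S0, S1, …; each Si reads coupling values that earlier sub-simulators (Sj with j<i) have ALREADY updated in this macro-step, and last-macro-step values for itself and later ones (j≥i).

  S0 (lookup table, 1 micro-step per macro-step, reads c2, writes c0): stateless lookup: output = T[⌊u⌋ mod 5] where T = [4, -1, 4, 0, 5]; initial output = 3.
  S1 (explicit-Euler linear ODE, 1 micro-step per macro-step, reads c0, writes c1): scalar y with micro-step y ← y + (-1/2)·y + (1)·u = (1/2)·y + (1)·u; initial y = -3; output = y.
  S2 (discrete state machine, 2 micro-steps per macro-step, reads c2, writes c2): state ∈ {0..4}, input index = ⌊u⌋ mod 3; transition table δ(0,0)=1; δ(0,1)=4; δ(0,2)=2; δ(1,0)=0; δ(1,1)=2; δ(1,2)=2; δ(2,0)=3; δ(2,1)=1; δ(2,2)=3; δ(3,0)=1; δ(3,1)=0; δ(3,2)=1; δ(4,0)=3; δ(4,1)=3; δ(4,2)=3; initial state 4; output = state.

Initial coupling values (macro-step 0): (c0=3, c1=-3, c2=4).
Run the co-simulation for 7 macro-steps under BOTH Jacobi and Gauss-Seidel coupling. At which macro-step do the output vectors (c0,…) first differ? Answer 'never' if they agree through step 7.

first divergence at macro-step: 1

[Jacobi] macro 1: S0 reads c2=4 → after 1×micro: 5; S1 reads c0=3 → after 1×micro: 3/2; S2 reads c2=4 → after 2×micro: 0 ⇒ (c0=5, c1=3/2, c2=0)
[Jacobi] macro 2: S0 reads c2=0 → after 1×micro: 4; S1 reads c0=5 → after 1×micro: 23/4; S2 reads c2=0 → after 2×micro: 0 ⇒ (c0=4, c1=23/4, c2=0)
[Jacobi] macro 3: S0 reads c2=0 → after 1×micro: 4; S1 reads c0=4 → after 1×micro: 55/8; S2 reads c2=0 → after 2×micro: 0 ⇒ (c0=4, c1=55/8, c2=0)
[Jacobi] macro 4: S0 reads c2=0 → after 1×micro: 4; S1 reads c0=4 → after 1×micro: 119/16; S2 reads c2=0 → after 2×micro: 0 ⇒ (c0=4, c1=119/16, c2=0)
[Jacobi] macro 5: S0 reads c2=0 → after 1×micro: 4; S1 reads c0=4 → after 1×micro: 247/32; S2 reads c2=0 → after 2×micro: 0 ⇒ (c0=4, c1=247/32, c2=0)
[Jacobi] macro 6: S0 reads c2=0 → after 1×micro: 4; S1 reads c0=4 → after 1×micro: 503/64; S2 reads c2=0 → after 2×micro: 0 ⇒ (c0=4, c1=503/64, c2=0)
[Jacobi] macro 7: S0 reads c2=0 → after 1×micro: 4; S1 reads c0=4 → after 1×micro: 1015/128; S2 reads c2=0 → after 2×micro: 0 ⇒ (c0=4, c1=1015/128, c2=0)
[Gauss-Seidel] macro 1: S0 reads c2=4 → after 1×micro: 5; S1 reads c0=5 → after 1×micro: 7/2; S2 reads c2=4 → after 2×micro: 0 ⇒ (c0=5, c1=7/2, c2=0)
[Gauss-Seidel] macro 2: S0 reads c2=0 → after 1×micro: 4; S1 reads c0=4 → after 1×micro: 23/4; S2 reads c2=0 → after 2×micro: 0 ⇒ (c0=4, c1=23/4, c2=0)
[Gauss-Seidel] macro 3: S0 reads c2=0 → after 1×micro: 4; S1 reads c0=4 → after 1×micro: 55/8; S2 reads c2=0 → after 2×micro: 0 ⇒ (c0=4, c1=55/8, c2=0)
[Gauss-Seidel] macro 4: S0 reads c2=0 → after 1×micro: 4; S1 reads c0=4 → after 1×micro: 119/16; S2 reads c2=0 → after 2×micro: 0 ⇒ (c0=4, c1=119/16, c2=0)
[Gauss-Seidel] macro 5: S0 reads c2=0 → after 1×micro: 4; S1 reads c0=4 → after 1×micro: 247/32; S2 reads c2=0 → after 2×micro: 0 ⇒ (c0=4, c1=247/32, c2=0)
[Gauss-Seidel] macro 6: S0 reads c2=0 → after 1×micro: 4; S1 reads c0=4 → after 1×micro: 503/64; S2 reads c2=0 → after 2×micro: 0 ⇒ (c0=4, c1=503/64, c2=0)
[Gauss-Seidel] macro 7: S0 reads c2=0 → after 1×micro: 4; S1 reads c0=4 → after 1×micro: 1015/128; S2 reads c2=0 → after 2×micro: 0 ⇒ (c0=4, c1=1015/128, c2=0)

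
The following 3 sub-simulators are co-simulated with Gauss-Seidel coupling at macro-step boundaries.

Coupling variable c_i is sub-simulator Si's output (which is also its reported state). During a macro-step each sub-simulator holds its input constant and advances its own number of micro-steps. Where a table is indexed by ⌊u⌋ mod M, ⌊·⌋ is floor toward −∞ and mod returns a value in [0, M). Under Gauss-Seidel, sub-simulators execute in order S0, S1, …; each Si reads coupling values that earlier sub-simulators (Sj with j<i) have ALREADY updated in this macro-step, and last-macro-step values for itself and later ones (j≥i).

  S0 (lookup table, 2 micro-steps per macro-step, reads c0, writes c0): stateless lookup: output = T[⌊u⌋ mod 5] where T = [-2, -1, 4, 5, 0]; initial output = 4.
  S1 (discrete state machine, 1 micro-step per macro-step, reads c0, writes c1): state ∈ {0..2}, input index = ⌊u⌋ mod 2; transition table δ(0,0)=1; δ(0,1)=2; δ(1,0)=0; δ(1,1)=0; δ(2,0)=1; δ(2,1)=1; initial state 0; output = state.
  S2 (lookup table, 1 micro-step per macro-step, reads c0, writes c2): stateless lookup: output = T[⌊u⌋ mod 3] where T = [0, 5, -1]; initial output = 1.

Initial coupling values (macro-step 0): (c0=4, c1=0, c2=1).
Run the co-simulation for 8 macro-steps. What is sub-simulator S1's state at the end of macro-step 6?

macro 1: S0 reads c0=4 → after 2×micro: 0; S1 reads c0=0 → after 1×micro: 1; S2 reads c0=0 → after 1×micro: 0 ⇒ (c0=0, c1=1, c2=0)
macro 2: S0 reads c0=0 → after 2×micro: -2; S1 reads c0=-2 → after 1×micro: 0; S2 reads c0=-2 → after 1×micro: 5 ⇒ (c0=-2, c1=0, c2=5)
macro 3: S0 reads c0=-2 → after 2×micro: 5; S1 reads c0=5 → after 1×micro: 2; S2 reads c0=5 → after 1×micro: -1 ⇒ (c0=5, c1=2, c2=-1)
macro 4: S0 reads c0=5 → after 2×micro: -2; S1 reads c0=-2 → after 1×micro: 1; S2 reads c0=-2 → after 1×micro: 5 ⇒ (c0=-2, c1=1, c2=5)
macro 5: S0 reads c0=-2 → after 2×micro: 5; S1 reads c0=5 → after 1×micro: 0; S2 reads c0=5 → after 1×micro: -1 ⇒ (c0=5, c1=0, c2=-1)
macro 6: S0 reads c0=5 → after 2×micro: -2; S1 reads c0=-2 → after 1×micro: 1; S2 reads c0=-2 → after 1×micro: 5 ⇒ (c0=-2, c1=1, c2=5)
macro 7: S0 reads c0=-2 → after 2×micro: 5; S1 reads c0=5 → after 1×micro: 0; S2 reads c0=5 → after 1×micro: -1 ⇒ (c0=5, c1=0, c2=-1)
macro 8: S0 reads c0=5 → after 2×micro: -2; S1 reads c0=-2 → after 1×micro: 1; S2 reads c0=-2 → after 1×micro: 5 ⇒ (c0=-2, c1=1, c2=5)

S1 state at macro-step 6 = 1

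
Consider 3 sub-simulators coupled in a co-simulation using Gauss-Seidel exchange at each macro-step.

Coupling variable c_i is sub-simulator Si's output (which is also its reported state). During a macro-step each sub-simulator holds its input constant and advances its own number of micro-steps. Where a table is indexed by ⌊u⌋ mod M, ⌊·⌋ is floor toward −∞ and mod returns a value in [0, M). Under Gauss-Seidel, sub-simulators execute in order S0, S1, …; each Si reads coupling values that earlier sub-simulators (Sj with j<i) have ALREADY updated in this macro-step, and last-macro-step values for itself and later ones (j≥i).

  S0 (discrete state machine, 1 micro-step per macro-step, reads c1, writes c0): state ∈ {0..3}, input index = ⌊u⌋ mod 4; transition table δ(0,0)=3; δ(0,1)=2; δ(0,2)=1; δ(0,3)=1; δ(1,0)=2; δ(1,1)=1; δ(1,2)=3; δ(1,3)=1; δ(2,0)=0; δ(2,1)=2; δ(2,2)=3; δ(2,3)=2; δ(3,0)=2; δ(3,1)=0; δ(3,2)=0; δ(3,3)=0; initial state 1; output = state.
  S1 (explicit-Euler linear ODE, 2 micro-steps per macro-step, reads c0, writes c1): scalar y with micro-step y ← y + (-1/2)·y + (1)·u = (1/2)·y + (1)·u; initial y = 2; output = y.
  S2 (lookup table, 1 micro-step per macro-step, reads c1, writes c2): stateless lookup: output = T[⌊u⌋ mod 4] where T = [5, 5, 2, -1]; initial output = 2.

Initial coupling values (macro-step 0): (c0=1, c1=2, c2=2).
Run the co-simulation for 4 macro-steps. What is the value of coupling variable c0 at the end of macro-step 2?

c0 at macro-step 2 = 0

macro 1: S0 reads c1=2 → after 1×micro: 3; S1 reads c0=3 → after 2×micro: 5; S2 reads c1=5 → after 1×micro: 5 ⇒ (c0=3, c1=5, c2=5)
macro 2: S0 reads c1=5 → after 1×micro: 0; S1 reads c0=0 → after 2×micro: 5/4; S2 reads c1=5/4 → after 1×micro: 5 ⇒ (c0=0, c1=5/4, c2=5)
macro 3: S0 reads c1=5/4 → after 1×micro: 2; S1 reads c0=2 → after 2×micro: 53/16; S2 reads c1=53/16 → after 1×micro: -1 ⇒ (c0=2, c1=53/16, c2=-1)
macro 4: S0 reads c1=53/16 → after 1×micro: 2; S1 reads c0=2 → after 2×micro: 245/64; S2 reads c1=245/64 → after 1×micro: -1 ⇒ (c0=2, c1=245/64, c2=-1)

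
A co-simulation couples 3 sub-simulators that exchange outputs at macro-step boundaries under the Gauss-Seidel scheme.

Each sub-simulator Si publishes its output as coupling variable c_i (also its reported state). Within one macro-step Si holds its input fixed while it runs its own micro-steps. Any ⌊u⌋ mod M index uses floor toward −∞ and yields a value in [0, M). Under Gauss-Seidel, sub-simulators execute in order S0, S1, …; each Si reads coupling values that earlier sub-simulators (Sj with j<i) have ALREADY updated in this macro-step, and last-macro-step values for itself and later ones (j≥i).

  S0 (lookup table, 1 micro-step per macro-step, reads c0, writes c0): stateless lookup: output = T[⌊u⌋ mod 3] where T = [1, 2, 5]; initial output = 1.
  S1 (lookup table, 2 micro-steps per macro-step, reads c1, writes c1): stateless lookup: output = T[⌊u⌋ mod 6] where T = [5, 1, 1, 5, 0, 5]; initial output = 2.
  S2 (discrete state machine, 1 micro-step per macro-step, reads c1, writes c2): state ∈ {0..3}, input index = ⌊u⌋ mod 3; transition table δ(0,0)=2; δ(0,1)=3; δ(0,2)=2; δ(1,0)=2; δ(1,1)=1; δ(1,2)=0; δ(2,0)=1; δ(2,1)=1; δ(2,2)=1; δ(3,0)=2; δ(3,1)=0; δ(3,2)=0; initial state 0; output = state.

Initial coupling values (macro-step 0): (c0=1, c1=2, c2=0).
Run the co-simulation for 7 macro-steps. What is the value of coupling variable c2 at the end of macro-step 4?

macro 1: S0 reads c0=1 → after 1×micro: 2; S1 reads c1=2 → after 2×micro: 1; S2 reads c1=1 → after 1×micro: 3 ⇒ (c0=2, c1=1, c2=3)
macro 2: S0 reads c0=2 → after 1×micro: 5; S1 reads c1=1 → after 2×micro: 1; S2 reads c1=1 → after 1×micro: 0 ⇒ (c0=5, c1=1, c2=0)
macro 3: S0 reads c0=5 → after 1×micro: 5; S1 reads c1=1 → after 2×micro: 1; S2 reads c1=1 → after 1×micro: 3 ⇒ (c0=5, c1=1, c2=3)
macro 4: S0 reads c0=5 → after 1×micro: 5; S1 reads c1=1 → after 2×micro: 1; S2 reads c1=1 → after 1×micro: 0 ⇒ (c0=5, c1=1, c2=0)
macro 5: S0 reads c0=5 → after 1×micro: 5; S1 reads c1=1 → after 2×micro: 1; S2 reads c1=1 → after 1×micro: 3 ⇒ (c0=5, c1=1, c2=3)
macro 6: S0 reads c0=5 → after 1×micro: 5; S1 reads c1=1 → after 2×micro: 1; S2 reads c1=1 → after 1×micro: 0 ⇒ (c0=5, c1=1, c2=0)
macro 7: S0 reads c0=5 → after 1×micro: 5; S1 reads c1=1 → after 2×micro: 1; S2 reads c1=1 → after 1×micro: 3 ⇒ (c0=5, c1=1, c2=3)

c2 at macro-step 4 = 0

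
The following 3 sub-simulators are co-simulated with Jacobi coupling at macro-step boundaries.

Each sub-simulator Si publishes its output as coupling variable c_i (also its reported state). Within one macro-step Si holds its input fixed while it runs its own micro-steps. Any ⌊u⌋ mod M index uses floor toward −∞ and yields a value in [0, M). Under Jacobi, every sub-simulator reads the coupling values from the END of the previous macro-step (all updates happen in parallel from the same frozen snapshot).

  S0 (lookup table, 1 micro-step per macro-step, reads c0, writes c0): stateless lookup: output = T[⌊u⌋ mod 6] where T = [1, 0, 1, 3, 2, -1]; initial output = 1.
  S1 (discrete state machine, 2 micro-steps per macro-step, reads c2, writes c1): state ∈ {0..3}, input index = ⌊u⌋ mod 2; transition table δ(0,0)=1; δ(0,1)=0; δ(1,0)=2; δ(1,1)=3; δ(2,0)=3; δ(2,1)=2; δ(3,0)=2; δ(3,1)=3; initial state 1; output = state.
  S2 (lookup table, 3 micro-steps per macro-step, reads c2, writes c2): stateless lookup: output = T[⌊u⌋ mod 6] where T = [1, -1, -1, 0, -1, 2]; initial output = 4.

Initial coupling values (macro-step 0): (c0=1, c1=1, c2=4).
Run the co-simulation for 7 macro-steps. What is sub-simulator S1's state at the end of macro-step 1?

S1 state at macro-step 1 = 3

macro 1: S0 reads c0=1 → after 1×micro: 0; S1 reads c2=4 → after 2×micro: 3; S2 reads c2=4 → after 3×micro: -1 ⇒ (c0=0, c1=3, c2=-1)
macro 2: S0 reads c0=0 → after 1×micro: 1; S1 reads c2=-1 → after 2×micro: 3; S2 reads c2=-1 → after 3×micro: 2 ⇒ (c0=1, c1=3, c2=2)
macro 3: S0 reads c0=1 → after 1×micro: 0; S1 reads c2=2 → after 2×micro: 3; S2 reads c2=2 → after 3×micro: -1 ⇒ (c0=0, c1=3, c2=-1)
macro 4: S0 reads c0=0 → after 1×micro: 1; S1 reads c2=-1 → after 2×micro: 3; S2 reads c2=-1 → after 3×micro: 2 ⇒ (c0=1, c1=3, c2=2)
macro 5: S0 reads c0=1 → after 1×micro: 0; S1 reads c2=2 → after 2×micro: 3; S2 reads c2=2 → after 3×micro: -1 ⇒ (c0=0, c1=3, c2=-1)
macro 6: S0 reads c0=0 → after 1×micro: 1; S1 reads c2=-1 → after 2×micro: 3; S2 reads c2=-1 → after 3×micro: 2 ⇒ (c0=1, c1=3, c2=2)
macro 7: S0 reads c0=1 → after 1×micro: 0; S1 reads c2=2 → after 2×micro: 3; S2 reads c2=2 → after 3×micro: -1 ⇒ (c0=0, c1=3, c2=-1)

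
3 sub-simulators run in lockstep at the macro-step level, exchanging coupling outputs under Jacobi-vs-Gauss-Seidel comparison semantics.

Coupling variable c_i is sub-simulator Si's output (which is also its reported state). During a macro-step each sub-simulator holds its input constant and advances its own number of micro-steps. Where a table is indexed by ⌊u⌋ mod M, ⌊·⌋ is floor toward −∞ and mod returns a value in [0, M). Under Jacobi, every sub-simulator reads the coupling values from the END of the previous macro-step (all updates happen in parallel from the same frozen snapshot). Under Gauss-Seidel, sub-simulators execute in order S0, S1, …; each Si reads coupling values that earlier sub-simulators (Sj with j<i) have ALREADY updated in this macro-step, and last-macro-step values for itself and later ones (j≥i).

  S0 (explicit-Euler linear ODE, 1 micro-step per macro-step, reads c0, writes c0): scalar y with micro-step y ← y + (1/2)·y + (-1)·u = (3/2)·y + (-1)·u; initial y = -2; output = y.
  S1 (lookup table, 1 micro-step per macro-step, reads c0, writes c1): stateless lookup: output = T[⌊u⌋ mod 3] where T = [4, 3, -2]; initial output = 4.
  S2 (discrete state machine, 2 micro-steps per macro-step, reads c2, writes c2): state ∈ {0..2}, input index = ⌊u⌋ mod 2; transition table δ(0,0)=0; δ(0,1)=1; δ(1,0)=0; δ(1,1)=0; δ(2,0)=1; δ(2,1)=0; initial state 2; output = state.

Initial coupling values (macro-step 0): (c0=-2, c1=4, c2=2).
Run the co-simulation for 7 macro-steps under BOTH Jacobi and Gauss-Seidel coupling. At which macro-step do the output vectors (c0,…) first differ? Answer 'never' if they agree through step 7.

first divergence at macro-step: 1

[Jacobi] macro 1: S0 reads c0=-2 → after 1×micro: -1; S1 reads c0=-2 → after 1×micro: 3; S2 reads c2=2 → after 2×micro: 0 ⇒ (c0=-1, c1=3, c2=0)
[Jacobi] macro 2: S0 reads c0=-1 → after 1×micro: -1/2; S1 reads c0=-1 → after 1×micro: -2; S2 reads c2=0 → after 2×micro: 0 ⇒ (c0=-1/2, c1=-2, c2=0)
[Jacobi] macro 3: S0 reads c0=-1/2 → after 1×micro: -1/4; S1 reads c0=-1/2 → after 1×micro: -2; S2 reads c2=0 → after 2×micro: 0 ⇒ (c0=-1/4, c1=-2, c2=0)
[Jacobi] macro 4: S0 reads c0=-1/4 → after 1×micro: -1/8; S1 reads c0=-1/4 → after 1×micro: -2; S2 reads c2=0 → after 2×micro: 0 ⇒ (c0=-1/8, c1=-2, c2=0)
[Jacobi] macro 5: S0 reads c0=-1/8 → after 1×micro: -1/16; S1 reads c0=-1/8 → after 1×micro: -2; S2 reads c2=0 → after 2×micro: 0 ⇒ (c0=-1/16, c1=-2, c2=0)
[Jacobi] macro 6: S0 reads c0=-1/16 → after 1×micro: -1/32; S1 reads c0=-1/16 → after 1×micro: -2; S2 reads c2=0 → after 2×micro: 0 ⇒ (c0=-1/32, c1=-2, c2=0)
[Jacobi] macro 7: S0 reads c0=-1/32 → after 1×micro: -1/64; S1 reads c0=-1/32 → after 1×micro: -2; S2 reads c2=0 → after 2×micro: 0 ⇒ (c0=-1/64, c1=-2, c2=0)
[Gauss-Seidel] macro 1: S0 reads c0=-2 → after 1×micro: -1; S1 reads c0=-1 → after 1×micro: -2; S2 reads c2=2 → after 2×micro: 0 ⇒ (c0=-1, c1=-2, c2=0)
[Gauss-Seidel] macro 2: S0 reads c0=-1 → after 1×micro: -1/2; S1 reads c0=-1/2 → after 1×micro: -2; S2 reads c2=0 → after 2×micro: 0 ⇒ (c0=-1/2, c1=-2, c2=0)
[Gauss-Seidel] macro 3: S0 reads c0=-1/2 → after 1×micro: -1/4; S1 reads c0=-1/4 → after 1×micro: -2; S2 reads c2=0 → after 2×micro: 0 ⇒ (c0=-1/4, c1=-2, c2=0)
[Gauss-Seidel] macro 4: S0 reads c0=-1/4 → after 1×micro: -1/8; S1 reads c0=-1/8 → after 1×micro: -2; S2 reads c2=0 → after 2×micro: 0 ⇒ (c0=-1/8, c1=-2, c2=0)
[Gauss-Seidel] macro 5: S0 reads c0=-1/8 → after 1×micro: -1/16; S1 reads c0=-1/16 → after 1×micro: -2; S2 reads c2=0 → after 2×micro: 0 ⇒ (c0=-1/16, c1=-2, c2=0)
[Gauss-Seidel] macro 6: S0 reads c0=-1/16 → after 1×micro: -1/32; S1 reads c0=-1/32 → after 1×micro: -2; S2 reads c2=0 → after 2×micro: 0 ⇒ (c0=-1/32, c1=-2, c2=0)
[Gauss-Seidel] macro 7: S0 reads c0=-1/32 → after 1×micro: -1/64; S1 reads c0=-1/64 → after 1×micro: -2; S2 reads c2=0 → after 2×micro: 0 ⇒ (c0=-1/64, c1=-2, c2=0)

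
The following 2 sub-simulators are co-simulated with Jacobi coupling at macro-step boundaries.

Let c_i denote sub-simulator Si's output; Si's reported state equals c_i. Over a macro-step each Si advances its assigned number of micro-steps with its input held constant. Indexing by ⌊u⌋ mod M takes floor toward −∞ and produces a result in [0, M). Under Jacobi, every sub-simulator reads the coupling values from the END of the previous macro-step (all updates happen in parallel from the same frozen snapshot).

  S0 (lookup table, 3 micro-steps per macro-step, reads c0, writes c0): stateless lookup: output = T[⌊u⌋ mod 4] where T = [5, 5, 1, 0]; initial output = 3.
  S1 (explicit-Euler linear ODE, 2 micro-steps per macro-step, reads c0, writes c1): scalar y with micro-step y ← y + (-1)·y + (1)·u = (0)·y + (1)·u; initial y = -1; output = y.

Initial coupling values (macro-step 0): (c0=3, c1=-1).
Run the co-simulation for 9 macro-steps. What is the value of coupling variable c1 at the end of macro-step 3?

c1 at macro-step 3 = 5

macro 1: S0 reads c0=3 → after 3×micro: 0; S1 reads c0=3 → after 2×micro: 3 ⇒ (c0=0, c1=3)
macro 2: S0 reads c0=0 → after 3×micro: 5; S1 reads c0=0 → after 2×micro: 0 ⇒ (c0=5, c1=0)
macro 3: S0 reads c0=5 → after 3×micro: 5; S1 reads c0=5 → after 2×micro: 5 ⇒ (c0=5, c1=5)
macro 4: S0 reads c0=5 → after 3×micro: 5; S1 reads c0=5 → after 2×micro: 5 ⇒ (c0=5, c1=5)
macro 5: S0 reads c0=5 → after 3×micro: 5; S1 reads c0=5 → after 2×micro: 5 ⇒ (c0=5, c1=5)
macro 6: S0 reads c0=5 → after 3×micro: 5; S1 reads c0=5 → after 2×micro: 5 ⇒ (c0=5, c1=5)
macro 7: S0 reads c0=5 → after 3×micro: 5; S1 reads c0=5 → after 2×micro: 5 ⇒ (c0=5, c1=5)
macro 8: S0 reads c0=5 → after 3×micro: 5; S1 reads c0=5 → after 2×micro: 5 ⇒ (c0=5, c1=5)
macro 9: S0 reads c0=5 → after 3×micro: 5; S1 reads c0=5 → after 2×micro: 5 ⇒ (c0=5, c1=5)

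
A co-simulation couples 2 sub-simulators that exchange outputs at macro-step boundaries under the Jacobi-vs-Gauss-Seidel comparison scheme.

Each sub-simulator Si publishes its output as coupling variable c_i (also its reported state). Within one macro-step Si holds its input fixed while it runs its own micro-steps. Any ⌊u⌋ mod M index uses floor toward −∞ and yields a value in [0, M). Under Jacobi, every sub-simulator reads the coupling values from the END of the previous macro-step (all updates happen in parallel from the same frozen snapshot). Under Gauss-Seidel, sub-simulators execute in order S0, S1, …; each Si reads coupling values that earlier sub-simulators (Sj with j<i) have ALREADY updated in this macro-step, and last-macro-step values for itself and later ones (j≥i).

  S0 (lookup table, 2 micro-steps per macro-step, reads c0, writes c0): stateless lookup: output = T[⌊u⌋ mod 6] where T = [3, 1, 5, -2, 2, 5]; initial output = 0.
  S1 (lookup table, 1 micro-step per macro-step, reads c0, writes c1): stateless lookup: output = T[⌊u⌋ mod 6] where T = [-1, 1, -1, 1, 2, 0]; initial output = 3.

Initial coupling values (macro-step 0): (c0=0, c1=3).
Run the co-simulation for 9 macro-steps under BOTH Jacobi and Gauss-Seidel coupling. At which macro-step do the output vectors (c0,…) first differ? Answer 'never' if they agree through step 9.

first divergence at macro-step: 1

[Jacobi] macro 1: S0 reads c0=0 → after 2×micro: 3; S1 reads c0=0 → after 1×micro: -1 ⇒ (c0=3, c1=-1)
[Jacobi] macro 2: S0 reads c0=3 → after 2×micro: -2; S1 reads c0=3 → after 1×micro: 1 ⇒ (c0=-2, c1=1)
[Jacobi] macro 3: S0 reads c0=-2 → after 2×micro: 2; S1 reads c0=-2 → after 1×micro: 2 ⇒ (c0=2, c1=2)
[Jacobi] macro 4: S0 reads c0=2 → after 2×micro: 5; S1 reads c0=2 → after 1×micro: -1 ⇒ (c0=5, c1=-1)
[Jacobi] macro 5: S0 reads c0=5 → after 2×micro: 5; S1 reads c0=5 → after 1×micro: 0 ⇒ (c0=5, c1=0)
[Jacobi] macro 6: S0 reads c0=5 → after 2×micro: 5; S1 reads c0=5 → after 1×micro: 0 ⇒ (c0=5, c1=0)
[Jacobi] macro 7: S0 reads c0=5 → after 2×micro: 5; S1 reads c0=5 → after 1×micro: 0 ⇒ (c0=5, c1=0)
[Jacobi] macro 8: S0 reads c0=5 → after 2×micro: 5; S1 reads c0=5 → after 1×micro: 0 ⇒ (c0=5, c1=0)
[Jacobi] macro 9: S0 reads c0=5 → after 2×micro: 5; S1 reads c0=5 → after 1×micro: 0 ⇒ (c0=5, c1=0)
[Gauss-Seidel] macro 1: S0 reads c0=0 → after 2×micro: 3; S1 reads c0=3 → after 1×micro: 1 ⇒ (c0=3, c1=1)
[Gauss-Seidel] macro 2: S0 reads c0=3 → after 2×micro: -2; S1 reads c0=-2 → after 1×micro: 2 ⇒ (c0=-2, c1=2)
[Gauss-Seidel] macro 3: S0 reads c0=-2 → after 2×micro: 2; S1 reads c0=2 → after 1×micro: -1 ⇒ (c0=2, c1=-1)
[Gauss-Seidel] macro 4: S0 reads c0=2 → after 2×micro: 5; S1 reads c0=5 → after 1×micro: 0 ⇒ (c0=5, c1=0)
[Gauss-Seidel] macro 5: S0 reads c0=5 → after 2×micro: 5; S1 reads c0=5 → after 1×micro: 0 ⇒ (c0=5, c1=0)
[Gauss-Seidel] macro 6: S0 reads c0=5 → after 2×micro: 5; S1 reads c0=5 → after 1×micro: 0 ⇒ (c0=5, c1=0)
[Gauss-Seidel] macro 7: S0 reads c0=5 → after 2×micro: 5; S1 reads c0=5 → after 1×micro: 0 ⇒ (c0=5, c1=0)
[Gauss-Seidel] macro 8: S0 reads c0=5 → after 2×micro: 5; S1 reads c0=5 → after 1×micro: 0 ⇒ (c0=5, c1=0)
[Gauss-Seidel] macro 9: S0 reads c0=5 → after 2×micro: 5; S1 reads c0=5 → after 1×micro: 0 ⇒ (c0=5, c1=0)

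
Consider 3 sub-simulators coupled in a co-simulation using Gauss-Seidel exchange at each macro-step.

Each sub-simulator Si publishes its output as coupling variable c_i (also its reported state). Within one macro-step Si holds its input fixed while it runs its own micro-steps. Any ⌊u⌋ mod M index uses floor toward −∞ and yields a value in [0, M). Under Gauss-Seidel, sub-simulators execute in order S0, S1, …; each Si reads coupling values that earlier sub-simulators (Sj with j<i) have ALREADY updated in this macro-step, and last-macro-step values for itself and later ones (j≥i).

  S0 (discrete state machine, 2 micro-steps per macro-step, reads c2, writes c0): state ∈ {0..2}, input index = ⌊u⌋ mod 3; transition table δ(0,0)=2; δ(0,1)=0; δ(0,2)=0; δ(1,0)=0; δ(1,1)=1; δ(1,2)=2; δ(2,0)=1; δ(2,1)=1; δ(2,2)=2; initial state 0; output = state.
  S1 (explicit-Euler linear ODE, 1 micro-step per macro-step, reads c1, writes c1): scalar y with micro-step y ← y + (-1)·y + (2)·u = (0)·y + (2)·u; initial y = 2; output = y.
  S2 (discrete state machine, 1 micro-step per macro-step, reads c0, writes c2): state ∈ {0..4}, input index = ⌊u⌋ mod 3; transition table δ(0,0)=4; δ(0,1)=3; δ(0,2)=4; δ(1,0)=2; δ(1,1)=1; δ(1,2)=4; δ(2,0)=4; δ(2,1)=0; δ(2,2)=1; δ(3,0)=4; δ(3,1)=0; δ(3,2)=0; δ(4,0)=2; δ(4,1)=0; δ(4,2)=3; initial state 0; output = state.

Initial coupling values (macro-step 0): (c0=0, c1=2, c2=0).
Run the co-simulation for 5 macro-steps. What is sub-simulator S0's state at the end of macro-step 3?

macro 1: S0 reads c2=0 → after 2×micro: 1; S1 reads c1=2 → after 1×micro: 4; S2 reads c0=1 → after 1×micro: 3 ⇒ (c0=1, c1=4, c2=3)
macro 2: S0 reads c2=3 → after 2×micro: 2; S1 reads c1=4 → after 1×micro: 8; S2 reads c0=2 → after 1×micro: 0 ⇒ (c0=2, c1=8, c2=0)
macro 3: S0 reads c2=0 → after 2×micro: 0; S1 reads c1=8 → after 1×micro: 16; S2 reads c0=0 → after 1×micro: 4 ⇒ (c0=0, c1=16, c2=4)
macro 4: S0 reads c2=4 → after 2×micro: 0; S1 reads c1=16 → after 1×micro: 32; S2 reads c0=0 → after 1×micro: 2 ⇒ (c0=0, c1=32, c2=2)
macro 5: S0 reads c2=2 → after 2×micro: 0; S1 reads c1=32 → after 1×micro: 64; S2 reads c0=0 → after 1×micro: 4 ⇒ (c0=0, c1=64, c2=4)

S0 state at macro-step 3 = 0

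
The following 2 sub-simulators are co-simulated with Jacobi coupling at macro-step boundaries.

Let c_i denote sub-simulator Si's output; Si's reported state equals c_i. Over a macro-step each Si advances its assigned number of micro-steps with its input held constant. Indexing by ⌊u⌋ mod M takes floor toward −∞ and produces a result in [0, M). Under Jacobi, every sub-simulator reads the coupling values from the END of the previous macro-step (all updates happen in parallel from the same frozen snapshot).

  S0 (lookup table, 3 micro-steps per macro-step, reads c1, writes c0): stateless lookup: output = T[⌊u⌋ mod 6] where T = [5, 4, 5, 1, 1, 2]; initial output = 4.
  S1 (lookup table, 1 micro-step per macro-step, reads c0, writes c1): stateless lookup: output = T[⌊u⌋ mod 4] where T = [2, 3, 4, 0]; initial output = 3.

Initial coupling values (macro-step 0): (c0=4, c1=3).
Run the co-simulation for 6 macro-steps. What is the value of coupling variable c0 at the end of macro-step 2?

c0 at macro-step 2 = 5

macro 1: S0 reads c1=3 → after 3×micro: 1; S1 reads c0=4 → after 1×micro: 2 ⇒ (c0=1, c1=2)
macro 2: S0 reads c1=2 → after 3×micro: 5; S1 reads c0=1 → after 1×micro: 3 ⇒ (c0=5, c1=3)
macro 3: S0 reads c1=3 → after 3×micro: 1; S1 reads c0=5 → after 1×micro: 3 ⇒ (c0=1, c1=3)
macro 4: S0 reads c1=3 → after 3×micro: 1; S1 reads c0=1 → after 1×micro: 3 ⇒ (c0=1, c1=3)
macro 5: S0 reads c1=3 → after 3×micro: 1; S1 reads c0=1 → after 1×micro: 3 ⇒ (c0=1, c1=3)
macro 6: S0 reads c1=3 → after 3×micro: 1; S1 reads c0=1 → after 1×micro: 3 ⇒ (c0=1, c1=3)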